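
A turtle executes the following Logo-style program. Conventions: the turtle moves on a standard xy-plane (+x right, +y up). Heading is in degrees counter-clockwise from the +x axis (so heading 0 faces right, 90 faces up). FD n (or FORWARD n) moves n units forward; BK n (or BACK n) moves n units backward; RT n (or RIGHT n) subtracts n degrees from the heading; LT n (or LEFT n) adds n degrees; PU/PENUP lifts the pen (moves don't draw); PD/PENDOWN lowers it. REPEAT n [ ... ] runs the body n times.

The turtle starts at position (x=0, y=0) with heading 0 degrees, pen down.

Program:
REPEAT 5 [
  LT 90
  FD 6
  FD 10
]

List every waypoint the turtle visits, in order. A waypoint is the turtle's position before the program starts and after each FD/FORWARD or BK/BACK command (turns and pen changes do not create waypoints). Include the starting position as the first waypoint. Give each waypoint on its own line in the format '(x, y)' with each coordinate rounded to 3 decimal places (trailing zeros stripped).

Executing turtle program step by step:
Start: pos=(0,0), heading=0, pen down
REPEAT 5 [
  -- iteration 1/5 --
  LT 90: heading 0 -> 90
  FD 6: (0,0) -> (0,6) [heading=90, draw]
  FD 10: (0,6) -> (0,16) [heading=90, draw]
  -- iteration 2/5 --
  LT 90: heading 90 -> 180
  FD 6: (0,16) -> (-6,16) [heading=180, draw]
  FD 10: (-6,16) -> (-16,16) [heading=180, draw]
  -- iteration 3/5 --
  LT 90: heading 180 -> 270
  FD 6: (-16,16) -> (-16,10) [heading=270, draw]
  FD 10: (-16,10) -> (-16,0) [heading=270, draw]
  -- iteration 4/5 --
  LT 90: heading 270 -> 0
  FD 6: (-16,0) -> (-10,0) [heading=0, draw]
  FD 10: (-10,0) -> (0,0) [heading=0, draw]
  -- iteration 5/5 --
  LT 90: heading 0 -> 90
  FD 6: (0,0) -> (0,6) [heading=90, draw]
  FD 10: (0,6) -> (0,16) [heading=90, draw]
]
Final: pos=(0,16), heading=90, 10 segment(s) drawn
Waypoints (11 total):
(0, 0)
(0, 6)
(0, 16)
(-6, 16)
(-16, 16)
(-16, 10)
(-16, 0)
(-10, 0)
(0, 0)
(0, 6)
(0, 16)

Answer: (0, 0)
(0, 6)
(0, 16)
(-6, 16)
(-16, 16)
(-16, 10)
(-16, 0)
(-10, 0)
(0, 0)
(0, 6)
(0, 16)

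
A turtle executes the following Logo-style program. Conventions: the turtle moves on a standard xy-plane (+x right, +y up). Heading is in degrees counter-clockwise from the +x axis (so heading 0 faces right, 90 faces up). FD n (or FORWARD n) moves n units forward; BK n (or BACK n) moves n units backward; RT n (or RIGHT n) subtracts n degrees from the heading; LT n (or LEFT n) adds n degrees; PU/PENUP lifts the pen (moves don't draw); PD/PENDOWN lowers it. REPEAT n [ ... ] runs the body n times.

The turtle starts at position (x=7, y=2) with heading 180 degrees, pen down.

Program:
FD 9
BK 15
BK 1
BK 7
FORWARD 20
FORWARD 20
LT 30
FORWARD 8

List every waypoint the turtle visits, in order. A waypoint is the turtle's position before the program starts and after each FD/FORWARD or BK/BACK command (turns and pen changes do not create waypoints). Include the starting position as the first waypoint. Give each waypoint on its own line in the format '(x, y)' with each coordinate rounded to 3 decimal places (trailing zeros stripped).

Answer: (7, 2)
(-2, 2)
(13, 2)
(14, 2)
(21, 2)
(1, 2)
(-19, 2)
(-25.928, -2)

Derivation:
Executing turtle program step by step:
Start: pos=(7,2), heading=180, pen down
FD 9: (7,2) -> (-2,2) [heading=180, draw]
BK 15: (-2,2) -> (13,2) [heading=180, draw]
BK 1: (13,2) -> (14,2) [heading=180, draw]
BK 7: (14,2) -> (21,2) [heading=180, draw]
FD 20: (21,2) -> (1,2) [heading=180, draw]
FD 20: (1,2) -> (-19,2) [heading=180, draw]
LT 30: heading 180 -> 210
FD 8: (-19,2) -> (-25.928,-2) [heading=210, draw]
Final: pos=(-25.928,-2), heading=210, 7 segment(s) drawn
Waypoints (8 total):
(7, 2)
(-2, 2)
(13, 2)
(14, 2)
(21, 2)
(1, 2)
(-19, 2)
(-25.928, -2)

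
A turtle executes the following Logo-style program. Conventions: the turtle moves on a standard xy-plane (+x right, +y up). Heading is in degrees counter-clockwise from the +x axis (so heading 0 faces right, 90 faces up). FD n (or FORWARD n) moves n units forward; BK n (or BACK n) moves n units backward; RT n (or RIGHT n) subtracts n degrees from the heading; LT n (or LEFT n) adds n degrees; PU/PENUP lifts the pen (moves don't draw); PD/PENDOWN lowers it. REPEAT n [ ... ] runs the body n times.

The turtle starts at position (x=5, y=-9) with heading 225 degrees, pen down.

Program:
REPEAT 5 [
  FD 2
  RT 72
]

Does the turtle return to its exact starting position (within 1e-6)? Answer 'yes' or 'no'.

Answer: yes

Derivation:
Executing turtle program step by step:
Start: pos=(5,-9), heading=225, pen down
REPEAT 5 [
  -- iteration 1/5 --
  FD 2: (5,-9) -> (3.586,-10.414) [heading=225, draw]
  RT 72: heading 225 -> 153
  -- iteration 2/5 --
  FD 2: (3.586,-10.414) -> (1.804,-9.506) [heading=153, draw]
  RT 72: heading 153 -> 81
  -- iteration 3/5 --
  FD 2: (1.804,-9.506) -> (2.117,-7.531) [heading=81, draw]
  RT 72: heading 81 -> 9
  -- iteration 4/5 --
  FD 2: (2.117,-7.531) -> (4.092,-7.218) [heading=9, draw]
  RT 72: heading 9 -> 297
  -- iteration 5/5 --
  FD 2: (4.092,-7.218) -> (5,-9) [heading=297, draw]
  RT 72: heading 297 -> 225
]
Final: pos=(5,-9), heading=225, 5 segment(s) drawn

Start position: (5, -9)
Final position: (5, -9)
Distance = 0; < 1e-6 -> CLOSED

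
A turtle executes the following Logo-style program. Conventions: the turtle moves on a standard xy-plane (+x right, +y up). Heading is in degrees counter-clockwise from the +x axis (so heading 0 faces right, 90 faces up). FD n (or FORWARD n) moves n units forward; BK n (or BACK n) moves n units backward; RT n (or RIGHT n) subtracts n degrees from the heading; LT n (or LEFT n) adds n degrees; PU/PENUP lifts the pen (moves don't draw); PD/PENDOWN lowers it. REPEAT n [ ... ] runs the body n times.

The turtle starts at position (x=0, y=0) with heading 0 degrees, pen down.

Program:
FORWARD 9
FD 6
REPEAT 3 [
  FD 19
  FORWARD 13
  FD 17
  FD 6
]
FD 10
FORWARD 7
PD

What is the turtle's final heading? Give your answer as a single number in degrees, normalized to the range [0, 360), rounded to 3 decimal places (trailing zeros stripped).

Executing turtle program step by step:
Start: pos=(0,0), heading=0, pen down
FD 9: (0,0) -> (9,0) [heading=0, draw]
FD 6: (9,0) -> (15,0) [heading=0, draw]
REPEAT 3 [
  -- iteration 1/3 --
  FD 19: (15,0) -> (34,0) [heading=0, draw]
  FD 13: (34,0) -> (47,0) [heading=0, draw]
  FD 17: (47,0) -> (64,0) [heading=0, draw]
  FD 6: (64,0) -> (70,0) [heading=0, draw]
  -- iteration 2/3 --
  FD 19: (70,0) -> (89,0) [heading=0, draw]
  FD 13: (89,0) -> (102,0) [heading=0, draw]
  FD 17: (102,0) -> (119,0) [heading=0, draw]
  FD 6: (119,0) -> (125,0) [heading=0, draw]
  -- iteration 3/3 --
  FD 19: (125,0) -> (144,0) [heading=0, draw]
  FD 13: (144,0) -> (157,0) [heading=0, draw]
  FD 17: (157,0) -> (174,0) [heading=0, draw]
  FD 6: (174,0) -> (180,0) [heading=0, draw]
]
FD 10: (180,0) -> (190,0) [heading=0, draw]
FD 7: (190,0) -> (197,0) [heading=0, draw]
PD: pen down
Final: pos=(197,0), heading=0, 16 segment(s) drawn

Answer: 0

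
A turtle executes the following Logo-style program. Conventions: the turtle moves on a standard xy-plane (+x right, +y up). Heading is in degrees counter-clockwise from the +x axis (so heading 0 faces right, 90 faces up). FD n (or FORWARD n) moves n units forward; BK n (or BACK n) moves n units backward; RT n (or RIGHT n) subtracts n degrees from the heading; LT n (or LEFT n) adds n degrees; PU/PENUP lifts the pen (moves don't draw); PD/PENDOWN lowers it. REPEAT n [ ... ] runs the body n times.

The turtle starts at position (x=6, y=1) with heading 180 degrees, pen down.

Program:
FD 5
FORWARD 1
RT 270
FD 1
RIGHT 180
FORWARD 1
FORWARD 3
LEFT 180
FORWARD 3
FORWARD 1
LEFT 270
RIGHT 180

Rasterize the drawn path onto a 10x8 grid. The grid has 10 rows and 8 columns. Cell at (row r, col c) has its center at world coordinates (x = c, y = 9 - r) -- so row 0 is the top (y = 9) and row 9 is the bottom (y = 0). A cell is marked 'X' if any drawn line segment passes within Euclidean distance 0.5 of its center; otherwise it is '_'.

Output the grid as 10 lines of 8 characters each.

Segment 0: (6,1) -> (1,1)
Segment 1: (1,1) -> (0,1)
Segment 2: (0,1) -> (0,0)
Segment 3: (0,0) -> (-0,1)
Segment 4: (-0,1) -> (-0,4)
Segment 5: (-0,4) -> (-0,1)
Segment 6: (-0,1) -> (-0,0)

Answer: ________
________
________
________
________
X_______
X_______
X_______
XXXXXXX_
X_______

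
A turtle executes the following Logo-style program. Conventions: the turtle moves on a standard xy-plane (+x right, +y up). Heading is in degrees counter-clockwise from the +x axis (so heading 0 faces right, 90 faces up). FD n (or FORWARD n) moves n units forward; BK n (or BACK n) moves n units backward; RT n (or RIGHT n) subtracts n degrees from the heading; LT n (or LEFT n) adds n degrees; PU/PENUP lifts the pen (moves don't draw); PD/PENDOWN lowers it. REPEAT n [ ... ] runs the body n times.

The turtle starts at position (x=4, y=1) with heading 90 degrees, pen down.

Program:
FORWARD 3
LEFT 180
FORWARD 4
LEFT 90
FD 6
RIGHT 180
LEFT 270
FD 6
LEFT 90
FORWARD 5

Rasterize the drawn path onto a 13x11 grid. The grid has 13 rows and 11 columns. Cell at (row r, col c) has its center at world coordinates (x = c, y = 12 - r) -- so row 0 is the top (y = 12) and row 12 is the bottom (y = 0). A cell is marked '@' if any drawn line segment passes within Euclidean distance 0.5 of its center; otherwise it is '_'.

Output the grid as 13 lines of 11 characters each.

Answer: ___________
___________
___________
___________
___________
___________
_____@@@@@@
__________@
____@_____@
____@_____@
____@_____@
____@_____@
____@@@@@@@

Derivation:
Segment 0: (4,1) -> (4,4)
Segment 1: (4,4) -> (4,0)
Segment 2: (4,0) -> (10,-0)
Segment 3: (10,-0) -> (10,6)
Segment 4: (10,6) -> (5,6)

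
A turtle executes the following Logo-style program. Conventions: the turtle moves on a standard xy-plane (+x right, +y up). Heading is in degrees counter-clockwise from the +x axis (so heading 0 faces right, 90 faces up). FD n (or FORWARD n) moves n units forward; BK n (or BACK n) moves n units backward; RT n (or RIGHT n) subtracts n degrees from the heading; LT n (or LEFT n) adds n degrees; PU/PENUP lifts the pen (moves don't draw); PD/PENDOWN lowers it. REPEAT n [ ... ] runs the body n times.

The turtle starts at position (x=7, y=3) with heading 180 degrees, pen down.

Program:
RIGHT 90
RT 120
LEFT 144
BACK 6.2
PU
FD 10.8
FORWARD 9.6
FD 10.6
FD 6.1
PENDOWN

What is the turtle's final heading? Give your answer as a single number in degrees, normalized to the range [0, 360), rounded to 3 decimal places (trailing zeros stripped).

Answer: 114

Derivation:
Executing turtle program step by step:
Start: pos=(7,3), heading=180, pen down
RT 90: heading 180 -> 90
RT 120: heading 90 -> 330
LT 144: heading 330 -> 114
BK 6.2: (7,3) -> (9.522,-2.664) [heading=114, draw]
PU: pen up
FD 10.8: (9.522,-2.664) -> (5.129,7.202) [heading=114, move]
FD 9.6: (5.129,7.202) -> (1.224,15.972) [heading=114, move]
FD 10.6: (1.224,15.972) -> (-3.087,25.656) [heading=114, move]
FD 6.1: (-3.087,25.656) -> (-5.568,31.229) [heading=114, move]
PD: pen down
Final: pos=(-5.568,31.229), heading=114, 1 segment(s) drawn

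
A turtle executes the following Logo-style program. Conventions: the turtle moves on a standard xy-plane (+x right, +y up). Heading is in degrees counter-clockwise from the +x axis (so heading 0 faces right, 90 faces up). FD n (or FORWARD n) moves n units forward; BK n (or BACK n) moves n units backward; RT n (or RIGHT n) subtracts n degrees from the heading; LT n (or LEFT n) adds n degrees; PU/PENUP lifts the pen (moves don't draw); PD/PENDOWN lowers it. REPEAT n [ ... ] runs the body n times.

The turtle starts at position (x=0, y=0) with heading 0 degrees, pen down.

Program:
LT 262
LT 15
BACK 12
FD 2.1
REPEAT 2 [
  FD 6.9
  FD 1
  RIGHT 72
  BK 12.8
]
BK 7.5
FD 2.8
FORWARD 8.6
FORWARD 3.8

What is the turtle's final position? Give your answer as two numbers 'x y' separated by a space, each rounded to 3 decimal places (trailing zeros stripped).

Answer: 7.675 0.326

Derivation:
Executing turtle program step by step:
Start: pos=(0,0), heading=0, pen down
LT 262: heading 0 -> 262
LT 15: heading 262 -> 277
BK 12: (0,0) -> (-1.462,11.911) [heading=277, draw]
FD 2.1: (-1.462,11.911) -> (-1.207,9.826) [heading=277, draw]
REPEAT 2 [
  -- iteration 1/2 --
  FD 6.9: (-1.207,9.826) -> (-0.366,2.978) [heading=277, draw]
  FD 1: (-0.366,2.978) -> (-0.244,1.985) [heading=277, draw]
  RT 72: heading 277 -> 205
  BK 12.8: (-0.244,1.985) -> (11.357,7.395) [heading=205, draw]
  -- iteration 2/2 --
  FD 6.9: (11.357,7.395) -> (5.103,4.479) [heading=205, draw]
  FD 1: (5.103,4.479) -> (4.197,4.056) [heading=205, draw]
  RT 72: heading 205 -> 133
  BK 12.8: (4.197,4.056) -> (12.927,-5.305) [heading=133, draw]
]
BK 7.5: (12.927,-5.305) -> (18.042,-10.791) [heading=133, draw]
FD 2.8: (18.042,-10.791) -> (16.132,-8.743) [heading=133, draw]
FD 8.6: (16.132,-8.743) -> (10.267,-2.453) [heading=133, draw]
FD 3.8: (10.267,-2.453) -> (7.675,0.326) [heading=133, draw]
Final: pos=(7.675,0.326), heading=133, 12 segment(s) drawn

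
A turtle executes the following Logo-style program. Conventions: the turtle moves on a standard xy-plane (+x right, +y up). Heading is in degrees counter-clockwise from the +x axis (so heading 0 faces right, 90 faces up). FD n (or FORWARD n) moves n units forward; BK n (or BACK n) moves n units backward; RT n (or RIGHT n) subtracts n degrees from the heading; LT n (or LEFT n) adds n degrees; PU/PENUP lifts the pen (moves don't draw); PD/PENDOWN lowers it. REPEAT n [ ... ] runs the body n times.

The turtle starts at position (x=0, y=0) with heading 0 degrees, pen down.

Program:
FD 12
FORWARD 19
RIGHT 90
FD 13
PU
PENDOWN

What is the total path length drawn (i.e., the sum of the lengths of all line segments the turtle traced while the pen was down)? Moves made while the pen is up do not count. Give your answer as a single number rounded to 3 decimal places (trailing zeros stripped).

Answer: 44

Derivation:
Executing turtle program step by step:
Start: pos=(0,0), heading=0, pen down
FD 12: (0,0) -> (12,0) [heading=0, draw]
FD 19: (12,0) -> (31,0) [heading=0, draw]
RT 90: heading 0 -> 270
FD 13: (31,0) -> (31,-13) [heading=270, draw]
PU: pen up
PD: pen down
Final: pos=(31,-13), heading=270, 3 segment(s) drawn

Segment lengths:
  seg 1: (0,0) -> (12,0), length = 12
  seg 2: (12,0) -> (31,0), length = 19
  seg 3: (31,0) -> (31,-13), length = 13
Total = 44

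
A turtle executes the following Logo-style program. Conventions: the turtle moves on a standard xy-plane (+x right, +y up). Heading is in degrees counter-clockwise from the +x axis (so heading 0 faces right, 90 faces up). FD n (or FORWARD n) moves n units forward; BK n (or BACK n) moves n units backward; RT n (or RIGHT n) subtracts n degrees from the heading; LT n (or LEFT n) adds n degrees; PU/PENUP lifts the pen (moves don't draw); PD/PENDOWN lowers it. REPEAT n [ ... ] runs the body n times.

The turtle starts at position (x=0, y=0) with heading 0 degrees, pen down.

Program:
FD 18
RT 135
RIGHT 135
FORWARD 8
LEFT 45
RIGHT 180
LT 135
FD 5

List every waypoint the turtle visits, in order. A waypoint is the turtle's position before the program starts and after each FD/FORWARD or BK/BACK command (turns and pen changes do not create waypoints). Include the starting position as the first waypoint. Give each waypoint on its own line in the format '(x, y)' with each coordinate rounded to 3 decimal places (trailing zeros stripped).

Executing turtle program step by step:
Start: pos=(0,0), heading=0, pen down
FD 18: (0,0) -> (18,0) [heading=0, draw]
RT 135: heading 0 -> 225
RT 135: heading 225 -> 90
FD 8: (18,0) -> (18,8) [heading=90, draw]
LT 45: heading 90 -> 135
RT 180: heading 135 -> 315
LT 135: heading 315 -> 90
FD 5: (18,8) -> (18,13) [heading=90, draw]
Final: pos=(18,13), heading=90, 3 segment(s) drawn
Waypoints (4 total):
(0, 0)
(18, 0)
(18, 8)
(18, 13)

Answer: (0, 0)
(18, 0)
(18, 8)
(18, 13)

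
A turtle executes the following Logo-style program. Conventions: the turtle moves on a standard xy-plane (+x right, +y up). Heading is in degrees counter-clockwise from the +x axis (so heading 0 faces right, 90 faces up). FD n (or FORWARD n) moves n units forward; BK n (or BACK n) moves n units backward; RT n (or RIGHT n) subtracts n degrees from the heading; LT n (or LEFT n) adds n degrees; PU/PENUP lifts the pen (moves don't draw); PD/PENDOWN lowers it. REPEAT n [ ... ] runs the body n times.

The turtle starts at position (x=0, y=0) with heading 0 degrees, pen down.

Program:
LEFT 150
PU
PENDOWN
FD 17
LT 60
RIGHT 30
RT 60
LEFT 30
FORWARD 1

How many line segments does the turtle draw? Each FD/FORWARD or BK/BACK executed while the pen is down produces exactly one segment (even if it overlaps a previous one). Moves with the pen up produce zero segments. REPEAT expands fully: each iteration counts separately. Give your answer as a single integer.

Answer: 2

Derivation:
Executing turtle program step by step:
Start: pos=(0,0), heading=0, pen down
LT 150: heading 0 -> 150
PU: pen up
PD: pen down
FD 17: (0,0) -> (-14.722,8.5) [heading=150, draw]
LT 60: heading 150 -> 210
RT 30: heading 210 -> 180
RT 60: heading 180 -> 120
LT 30: heading 120 -> 150
FD 1: (-14.722,8.5) -> (-15.588,9) [heading=150, draw]
Final: pos=(-15.588,9), heading=150, 2 segment(s) drawn
Segments drawn: 2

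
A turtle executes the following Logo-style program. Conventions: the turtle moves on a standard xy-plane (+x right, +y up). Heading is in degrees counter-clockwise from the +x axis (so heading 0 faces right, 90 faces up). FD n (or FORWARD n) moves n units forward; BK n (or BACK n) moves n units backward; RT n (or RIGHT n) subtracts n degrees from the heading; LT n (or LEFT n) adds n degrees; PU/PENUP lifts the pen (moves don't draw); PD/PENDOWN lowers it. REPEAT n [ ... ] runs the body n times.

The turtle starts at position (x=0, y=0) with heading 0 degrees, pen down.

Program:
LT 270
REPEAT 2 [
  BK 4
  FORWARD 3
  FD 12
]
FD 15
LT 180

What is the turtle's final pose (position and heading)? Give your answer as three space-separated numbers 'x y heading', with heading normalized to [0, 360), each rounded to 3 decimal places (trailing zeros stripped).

Executing turtle program step by step:
Start: pos=(0,0), heading=0, pen down
LT 270: heading 0 -> 270
REPEAT 2 [
  -- iteration 1/2 --
  BK 4: (0,0) -> (0,4) [heading=270, draw]
  FD 3: (0,4) -> (0,1) [heading=270, draw]
  FD 12: (0,1) -> (0,-11) [heading=270, draw]
  -- iteration 2/2 --
  BK 4: (0,-11) -> (0,-7) [heading=270, draw]
  FD 3: (0,-7) -> (0,-10) [heading=270, draw]
  FD 12: (0,-10) -> (0,-22) [heading=270, draw]
]
FD 15: (0,-22) -> (0,-37) [heading=270, draw]
LT 180: heading 270 -> 90
Final: pos=(0,-37), heading=90, 7 segment(s) drawn

Answer: 0 -37 90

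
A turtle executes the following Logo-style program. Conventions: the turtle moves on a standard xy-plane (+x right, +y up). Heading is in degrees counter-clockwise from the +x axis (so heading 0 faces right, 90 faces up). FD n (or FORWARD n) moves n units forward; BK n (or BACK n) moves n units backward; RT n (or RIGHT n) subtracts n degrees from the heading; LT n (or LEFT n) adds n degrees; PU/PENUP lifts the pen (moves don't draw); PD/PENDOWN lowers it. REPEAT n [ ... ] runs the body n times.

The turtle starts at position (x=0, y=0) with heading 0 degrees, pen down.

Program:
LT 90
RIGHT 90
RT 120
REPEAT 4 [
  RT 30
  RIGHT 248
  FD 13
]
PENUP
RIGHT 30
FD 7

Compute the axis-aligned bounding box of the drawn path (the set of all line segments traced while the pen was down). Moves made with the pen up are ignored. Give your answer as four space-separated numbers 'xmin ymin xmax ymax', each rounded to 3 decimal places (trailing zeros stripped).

Executing turtle program step by step:
Start: pos=(0,0), heading=0, pen down
LT 90: heading 0 -> 90
RT 90: heading 90 -> 0
RT 120: heading 0 -> 240
REPEAT 4 [
  -- iteration 1/4 --
  RT 30: heading 240 -> 210
  RT 248: heading 210 -> 322
  FD 13: (0,0) -> (10.244,-8.004) [heading=322, draw]
  -- iteration 2/4 --
  RT 30: heading 322 -> 292
  RT 248: heading 292 -> 44
  FD 13: (10.244,-8.004) -> (19.596,1.027) [heading=44, draw]
  -- iteration 3/4 --
  RT 30: heading 44 -> 14
  RT 248: heading 14 -> 126
  FD 13: (19.596,1.027) -> (11.954,11.544) [heading=126, draw]
  -- iteration 4/4 --
  RT 30: heading 126 -> 96
  RT 248: heading 96 -> 208
  FD 13: (11.954,11.544) -> (0.476,5.441) [heading=208, draw]
]
PU: pen up
RT 30: heading 208 -> 178
FD 7: (0.476,5.441) -> (-6.52,5.685) [heading=178, move]
Final: pos=(-6.52,5.685), heading=178, 4 segment(s) drawn

Segment endpoints: x in {0, 0.476, 10.244, 11.954, 19.596}, y in {-8.004, 0, 1.027, 5.441, 11.544}
xmin=0, ymin=-8.004, xmax=19.596, ymax=11.544

Answer: 0 -8.004 19.596 11.544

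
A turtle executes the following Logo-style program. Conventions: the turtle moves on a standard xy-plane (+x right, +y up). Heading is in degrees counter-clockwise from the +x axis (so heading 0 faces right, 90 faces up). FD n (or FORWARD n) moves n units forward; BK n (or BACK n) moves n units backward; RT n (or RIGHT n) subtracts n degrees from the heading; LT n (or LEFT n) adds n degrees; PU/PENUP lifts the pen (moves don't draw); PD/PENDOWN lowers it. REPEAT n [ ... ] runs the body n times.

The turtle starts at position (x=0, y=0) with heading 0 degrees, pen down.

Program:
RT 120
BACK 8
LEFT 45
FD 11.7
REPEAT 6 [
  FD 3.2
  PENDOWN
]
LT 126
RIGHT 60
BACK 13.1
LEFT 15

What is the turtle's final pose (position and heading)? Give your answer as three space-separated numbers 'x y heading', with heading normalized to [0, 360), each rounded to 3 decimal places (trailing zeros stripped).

Answer: -0.941 -20.87 6

Derivation:
Executing turtle program step by step:
Start: pos=(0,0), heading=0, pen down
RT 120: heading 0 -> 240
BK 8: (0,0) -> (4,6.928) [heading=240, draw]
LT 45: heading 240 -> 285
FD 11.7: (4,6.928) -> (7.028,-4.373) [heading=285, draw]
REPEAT 6 [
  -- iteration 1/6 --
  FD 3.2: (7.028,-4.373) -> (7.856,-7.464) [heading=285, draw]
  PD: pen down
  -- iteration 2/6 --
  FD 3.2: (7.856,-7.464) -> (8.685,-10.555) [heading=285, draw]
  PD: pen down
  -- iteration 3/6 --
  FD 3.2: (8.685,-10.555) -> (9.513,-13.646) [heading=285, draw]
  PD: pen down
  -- iteration 4/6 --
  FD 3.2: (9.513,-13.646) -> (10.341,-16.737) [heading=285, draw]
  PD: pen down
  -- iteration 5/6 --
  FD 3.2: (10.341,-16.737) -> (11.169,-19.828) [heading=285, draw]
  PD: pen down
  -- iteration 6/6 --
  FD 3.2: (11.169,-19.828) -> (11.998,-22.919) [heading=285, draw]
  PD: pen down
]
LT 126: heading 285 -> 51
RT 60: heading 51 -> 351
BK 13.1: (11.998,-22.919) -> (-0.941,-20.87) [heading=351, draw]
LT 15: heading 351 -> 6
Final: pos=(-0.941,-20.87), heading=6, 9 segment(s) drawn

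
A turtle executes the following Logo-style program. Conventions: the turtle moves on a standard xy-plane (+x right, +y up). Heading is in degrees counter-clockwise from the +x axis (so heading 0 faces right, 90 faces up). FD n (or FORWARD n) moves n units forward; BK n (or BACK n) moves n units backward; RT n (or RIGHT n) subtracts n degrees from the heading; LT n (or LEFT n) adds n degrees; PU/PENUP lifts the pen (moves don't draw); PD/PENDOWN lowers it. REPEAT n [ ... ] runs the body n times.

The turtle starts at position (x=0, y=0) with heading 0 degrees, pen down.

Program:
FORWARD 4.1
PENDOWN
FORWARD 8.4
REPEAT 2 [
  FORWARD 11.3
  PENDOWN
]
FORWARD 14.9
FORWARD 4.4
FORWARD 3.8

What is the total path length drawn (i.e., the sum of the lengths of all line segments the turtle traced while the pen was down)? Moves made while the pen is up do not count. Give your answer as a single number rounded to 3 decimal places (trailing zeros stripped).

Executing turtle program step by step:
Start: pos=(0,0), heading=0, pen down
FD 4.1: (0,0) -> (4.1,0) [heading=0, draw]
PD: pen down
FD 8.4: (4.1,0) -> (12.5,0) [heading=0, draw]
REPEAT 2 [
  -- iteration 1/2 --
  FD 11.3: (12.5,0) -> (23.8,0) [heading=0, draw]
  PD: pen down
  -- iteration 2/2 --
  FD 11.3: (23.8,0) -> (35.1,0) [heading=0, draw]
  PD: pen down
]
FD 14.9: (35.1,0) -> (50,0) [heading=0, draw]
FD 4.4: (50,0) -> (54.4,0) [heading=0, draw]
FD 3.8: (54.4,0) -> (58.2,0) [heading=0, draw]
Final: pos=(58.2,0), heading=0, 7 segment(s) drawn

Segment lengths:
  seg 1: (0,0) -> (4.1,0), length = 4.1
  seg 2: (4.1,0) -> (12.5,0), length = 8.4
  seg 3: (12.5,0) -> (23.8,0), length = 11.3
  seg 4: (23.8,0) -> (35.1,0), length = 11.3
  seg 5: (35.1,0) -> (50,0), length = 14.9
  seg 6: (50,0) -> (54.4,0), length = 4.4
  seg 7: (54.4,0) -> (58.2,0), length = 3.8
Total = 58.2

Answer: 58.2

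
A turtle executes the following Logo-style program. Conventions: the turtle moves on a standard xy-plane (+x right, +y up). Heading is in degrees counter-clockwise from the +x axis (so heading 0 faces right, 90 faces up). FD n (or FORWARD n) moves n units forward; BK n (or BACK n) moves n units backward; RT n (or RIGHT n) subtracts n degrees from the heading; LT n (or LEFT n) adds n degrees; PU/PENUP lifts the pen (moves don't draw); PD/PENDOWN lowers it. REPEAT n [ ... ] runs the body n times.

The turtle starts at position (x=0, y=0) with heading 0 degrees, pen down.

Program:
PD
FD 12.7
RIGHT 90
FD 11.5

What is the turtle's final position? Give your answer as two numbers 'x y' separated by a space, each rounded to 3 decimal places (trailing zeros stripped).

Answer: 12.7 -11.5

Derivation:
Executing turtle program step by step:
Start: pos=(0,0), heading=0, pen down
PD: pen down
FD 12.7: (0,0) -> (12.7,0) [heading=0, draw]
RT 90: heading 0 -> 270
FD 11.5: (12.7,0) -> (12.7,-11.5) [heading=270, draw]
Final: pos=(12.7,-11.5), heading=270, 2 segment(s) drawn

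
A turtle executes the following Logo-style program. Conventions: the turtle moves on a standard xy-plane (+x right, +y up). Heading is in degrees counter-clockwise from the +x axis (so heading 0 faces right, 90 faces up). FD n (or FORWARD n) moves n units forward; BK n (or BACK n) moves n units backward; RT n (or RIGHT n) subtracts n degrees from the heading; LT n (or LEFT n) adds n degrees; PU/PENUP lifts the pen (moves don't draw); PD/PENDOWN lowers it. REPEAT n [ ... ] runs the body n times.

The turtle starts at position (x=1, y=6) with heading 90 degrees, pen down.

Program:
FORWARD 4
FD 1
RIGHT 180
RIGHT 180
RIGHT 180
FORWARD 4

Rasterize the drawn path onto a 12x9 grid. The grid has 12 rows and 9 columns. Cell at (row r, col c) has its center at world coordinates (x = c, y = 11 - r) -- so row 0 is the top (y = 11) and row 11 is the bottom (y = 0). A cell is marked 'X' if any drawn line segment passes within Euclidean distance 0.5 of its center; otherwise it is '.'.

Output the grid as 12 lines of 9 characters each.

Answer: .X.......
.X.......
.X.......
.X.......
.X.......
.X.......
.........
.........
.........
.........
.........
.........

Derivation:
Segment 0: (1,6) -> (1,10)
Segment 1: (1,10) -> (1,11)
Segment 2: (1,11) -> (1,7)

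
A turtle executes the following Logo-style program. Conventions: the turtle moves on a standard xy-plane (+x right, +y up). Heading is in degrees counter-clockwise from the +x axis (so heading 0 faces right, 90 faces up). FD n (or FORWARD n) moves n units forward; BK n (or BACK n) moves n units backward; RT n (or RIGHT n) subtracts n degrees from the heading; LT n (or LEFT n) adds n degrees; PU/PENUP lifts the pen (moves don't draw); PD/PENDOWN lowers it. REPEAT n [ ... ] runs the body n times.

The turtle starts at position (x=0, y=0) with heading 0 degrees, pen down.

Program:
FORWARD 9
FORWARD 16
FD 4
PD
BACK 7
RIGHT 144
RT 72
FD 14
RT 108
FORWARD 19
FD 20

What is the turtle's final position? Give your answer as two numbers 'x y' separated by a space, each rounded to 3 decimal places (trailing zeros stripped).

Answer: 42.225 31.153

Derivation:
Executing turtle program step by step:
Start: pos=(0,0), heading=0, pen down
FD 9: (0,0) -> (9,0) [heading=0, draw]
FD 16: (9,0) -> (25,0) [heading=0, draw]
FD 4: (25,0) -> (29,0) [heading=0, draw]
PD: pen down
BK 7: (29,0) -> (22,0) [heading=0, draw]
RT 144: heading 0 -> 216
RT 72: heading 216 -> 144
FD 14: (22,0) -> (10.674,8.229) [heading=144, draw]
RT 108: heading 144 -> 36
FD 19: (10.674,8.229) -> (26.045,19.397) [heading=36, draw]
FD 20: (26.045,19.397) -> (42.225,31.153) [heading=36, draw]
Final: pos=(42.225,31.153), heading=36, 7 segment(s) drawn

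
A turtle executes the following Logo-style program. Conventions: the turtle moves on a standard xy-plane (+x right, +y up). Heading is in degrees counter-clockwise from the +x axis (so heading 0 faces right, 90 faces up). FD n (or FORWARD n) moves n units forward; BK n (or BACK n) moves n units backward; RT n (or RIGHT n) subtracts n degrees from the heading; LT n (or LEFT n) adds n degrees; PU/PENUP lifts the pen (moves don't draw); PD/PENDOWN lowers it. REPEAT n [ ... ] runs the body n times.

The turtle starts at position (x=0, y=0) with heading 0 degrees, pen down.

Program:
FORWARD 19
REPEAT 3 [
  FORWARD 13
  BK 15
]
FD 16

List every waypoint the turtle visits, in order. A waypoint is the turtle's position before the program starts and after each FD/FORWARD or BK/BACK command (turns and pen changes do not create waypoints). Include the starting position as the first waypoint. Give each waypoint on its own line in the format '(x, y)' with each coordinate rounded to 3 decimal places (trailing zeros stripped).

Executing turtle program step by step:
Start: pos=(0,0), heading=0, pen down
FD 19: (0,0) -> (19,0) [heading=0, draw]
REPEAT 3 [
  -- iteration 1/3 --
  FD 13: (19,0) -> (32,0) [heading=0, draw]
  BK 15: (32,0) -> (17,0) [heading=0, draw]
  -- iteration 2/3 --
  FD 13: (17,0) -> (30,0) [heading=0, draw]
  BK 15: (30,0) -> (15,0) [heading=0, draw]
  -- iteration 3/3 --
  FD 13: (15,0) -> (28,0) [heading=0, draw]
  BK 15: (28,0) -> (13,0) [heading=0, draw]
]
FD 16: (13,0) -> (29,0) [heading=0, draw]
Final: pos=(29,0), heading=0, 8 segment(s) drawn
Waypoints (9 total):
(0, 0)
(19, 0)
(32, 0)
(17, 0)
(30, 0)
(15, 0)
(28, 0)
(13, 0)
(29, 0)

Answer: (0, 0)
(19, 0)
(32, 0)
(17, 0)
(30, 0)
(15, 0)
(28, 0)
(13, 0)
(29, 0)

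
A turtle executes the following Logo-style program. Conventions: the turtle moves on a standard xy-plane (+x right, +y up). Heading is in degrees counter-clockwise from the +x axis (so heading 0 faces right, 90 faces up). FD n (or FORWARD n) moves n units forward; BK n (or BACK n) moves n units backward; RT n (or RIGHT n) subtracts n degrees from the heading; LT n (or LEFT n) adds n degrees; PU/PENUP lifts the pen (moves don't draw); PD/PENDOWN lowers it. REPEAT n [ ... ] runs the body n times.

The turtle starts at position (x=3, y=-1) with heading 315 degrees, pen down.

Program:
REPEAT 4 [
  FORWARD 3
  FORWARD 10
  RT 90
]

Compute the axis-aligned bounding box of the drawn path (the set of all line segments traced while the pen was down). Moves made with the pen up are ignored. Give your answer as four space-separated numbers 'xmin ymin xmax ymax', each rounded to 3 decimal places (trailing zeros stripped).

Answer: -6.192 -19.385 12.192 -1

Derivation:
Executing turtle program step by step:
Start: pos=(3,-1), heading=315, pen down
REPEAT 4 [
  -- iteration 1/4 --
  FD 3: (3,-1) -> (5.121,-3.121) [heading=315, draw]
  FD 10: (5.121,-3.121) -> (12.192,-10.192) [heading=315, draw]
  RT 90: heading 315 -> 225
  -- iteration 2/4 --
  FD 3: (12.192,-10.192) -> (10.071,-12.314) [heading=225, draw]
  FD 10: (10.071,-12.314) -> (3,-19.385) [heading=225, draw]
  RT 90: heading 225 -> 135
  -- iteration 3/4 --
  FD 3: (3,-19.385) -> (0.879,-17.263) [heading=135, draw]
  FD 10: (0.879,-17.263) -> (-6.192,-10.192) [heading=135, draw]
  RT 90: heading 135 -> 45
  -- iteration 4/4 --
  FD 3: (-6.192,-10.192) -> (-4.071,-8.071) [heading=45, draw]
  FD 10: (-4.071,-8.071) -> (3,-1) [heading=45, draw]
  RT 90: heading 45 -> 315
]
Final: pos=(3,-1), heading=315, 8 segment(s) drawn

Segment endpoints: x in {-6.192, -4.071, 0.879, 3, 3, 3, 5.121, 10.071, 12.192}, y in {-19.385, -17.263, -12.314, -10.192, -8.071, -3.121, -1, -1}
xmin=-6.192, ymin=-19.385, xmax=12.192, ymax=-1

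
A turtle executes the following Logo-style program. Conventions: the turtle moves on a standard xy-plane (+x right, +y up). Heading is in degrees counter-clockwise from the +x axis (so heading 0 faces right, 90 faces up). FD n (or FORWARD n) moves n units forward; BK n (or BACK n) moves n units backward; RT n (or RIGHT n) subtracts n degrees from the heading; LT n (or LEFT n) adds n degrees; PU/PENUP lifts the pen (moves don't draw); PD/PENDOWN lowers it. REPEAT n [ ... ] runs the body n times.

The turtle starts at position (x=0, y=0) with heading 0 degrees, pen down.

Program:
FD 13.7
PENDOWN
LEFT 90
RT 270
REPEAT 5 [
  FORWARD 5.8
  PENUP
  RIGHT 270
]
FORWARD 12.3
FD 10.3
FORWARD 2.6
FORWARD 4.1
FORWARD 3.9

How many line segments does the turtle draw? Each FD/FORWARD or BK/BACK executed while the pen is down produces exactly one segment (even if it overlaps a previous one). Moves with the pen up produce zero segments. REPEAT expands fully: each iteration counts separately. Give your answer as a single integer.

Executing turtle program step by step:
Start: pos=(0,0), heading=0, pen down
FD 13.7: (0,0) -> (13.7,0) [heading=0, draw]
PD: pen down
LT 90: heading 0 -> 90
RT 270: heading 90 -> 180
REPEAT 5 [
  -- iteration 1/5 --
  FD 5.8: (13.7,0) -> (7.9,0) [heading=180, draw]
  PU: pen up
  RT 270: heading 180 -> 270
  -- iteration 2/5 --
  FD 5.8: (7.9,0) -> (7.9,-5.8) [heading=270, move]
  PU: pen up
  RT 270: heading 270 -> 0
  -- iteration 3/5 --
  FD 5.8: (7.9,-5.8) -> (13.7,-5.8) [heading=0, move]
  PU: pen up
  RT 270: heading 0 -> 90
  -- iteration 4/5 --
  FD 5.8: (13.7,-5.8) -> (13.7,0) [heading=90, move]
  PU: pen up
  RT 270: heading 90 -> 180
  -- iteration 5/5 --
  FD 5.8: (13.7,0) -> (7.9,0) [heading=180, move]
  PU: pen up
  RT 270: heading 180 -> 270
]
FD 12.3: (7.9,0) -> (7.9,-12.3) [heading=270, move]
FD 10.3: (7.9,-12.3) -> (7.9,-22.6) [heading=270, move]
FD 2.6: (7.9,-22.6) -> (7.9,-25.2) [heading=270, move]
FD 4.1: (7.9,-25.2) -> (7.9,-29.3) [heading=270, move]
FD 3.9: (7.9,-29.3) -> (7.9,-33.2) [heading=270, move]
Final: pos=(7.9,-33.2), heading=270, 2 segment(s) drawn
Segments drawn: 2

Answer: 2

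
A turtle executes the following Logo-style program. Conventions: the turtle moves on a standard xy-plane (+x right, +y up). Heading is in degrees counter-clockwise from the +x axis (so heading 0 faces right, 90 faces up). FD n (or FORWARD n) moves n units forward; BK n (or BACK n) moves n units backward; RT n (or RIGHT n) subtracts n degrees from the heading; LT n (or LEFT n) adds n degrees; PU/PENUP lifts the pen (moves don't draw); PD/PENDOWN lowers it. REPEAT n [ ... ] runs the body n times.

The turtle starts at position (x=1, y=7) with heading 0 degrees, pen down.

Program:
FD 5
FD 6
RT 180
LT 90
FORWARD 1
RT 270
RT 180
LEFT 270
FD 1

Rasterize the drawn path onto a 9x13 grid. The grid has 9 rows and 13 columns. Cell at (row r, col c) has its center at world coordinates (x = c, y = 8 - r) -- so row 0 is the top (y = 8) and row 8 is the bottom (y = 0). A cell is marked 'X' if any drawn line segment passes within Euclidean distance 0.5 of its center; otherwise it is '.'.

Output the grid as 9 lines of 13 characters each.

Answer: .............
.XXXXXXXXXXXX
............X
.............
.............
.............
.............
.............
.............

Derivation:
Segment 0: (1,7) -> (6,7)
Segment 1: (6,7) -> (12,7)
Segment 2: (12,7) -> (12,6)
Segment 3: (12,6) -> (12,7)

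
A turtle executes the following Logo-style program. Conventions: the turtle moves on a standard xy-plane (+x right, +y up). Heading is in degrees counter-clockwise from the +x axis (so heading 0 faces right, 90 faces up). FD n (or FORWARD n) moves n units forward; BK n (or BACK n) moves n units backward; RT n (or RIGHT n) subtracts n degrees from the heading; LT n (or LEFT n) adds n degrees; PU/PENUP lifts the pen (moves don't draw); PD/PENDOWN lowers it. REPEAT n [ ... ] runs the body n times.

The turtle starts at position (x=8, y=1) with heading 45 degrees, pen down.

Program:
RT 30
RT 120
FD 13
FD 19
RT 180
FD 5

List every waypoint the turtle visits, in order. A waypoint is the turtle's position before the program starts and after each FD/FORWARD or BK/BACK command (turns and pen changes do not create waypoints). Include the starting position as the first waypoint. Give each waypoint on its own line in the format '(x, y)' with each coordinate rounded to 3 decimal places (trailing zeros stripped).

Answer: (8, 1)
(4.635, -11.557)
(-0.282, -29.91)
(1.012, -25.08)

Derivation:
Executing turtle program step by step:
Start: pos=(8,1), heading=45, pen down
RT 30: heading 45 -> 15
RT 120: heading 15 -> 255
FD 13: (8,1) -> (4.635,-11.557) [heading=255, draw]
FD 19: (4.635,-11.557) -> (-0.282,-29.91) [heading=255, draw]
RT 180: heading 255 -> 75
FD 5: (-0.282,-29.91) -> (1.012,-25.08) [heading=75, draw]
Final: pos=(1.012,-25.08), heading=75, 3 segment(s) drawn
Waypoints (4 total):
(8, 1)
(4.635, -11.557)
(-0.282, -29.91)
(1.012, -25.08)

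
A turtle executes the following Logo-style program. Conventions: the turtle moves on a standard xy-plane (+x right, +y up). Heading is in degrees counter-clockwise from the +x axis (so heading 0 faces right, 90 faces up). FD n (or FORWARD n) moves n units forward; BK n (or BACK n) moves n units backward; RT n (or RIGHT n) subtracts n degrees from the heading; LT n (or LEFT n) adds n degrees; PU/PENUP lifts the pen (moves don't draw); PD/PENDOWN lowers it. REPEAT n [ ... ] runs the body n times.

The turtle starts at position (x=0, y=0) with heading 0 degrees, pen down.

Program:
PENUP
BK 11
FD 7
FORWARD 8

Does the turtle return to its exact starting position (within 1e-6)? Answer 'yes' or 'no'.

Answer: no

Derivation:
Executing turtle program step by step:
Start: pos=(0,0), heading=0, pen down
PU: pen up
BK 11: (0,0) -> (-11,0) [heading=0, move]
FD 7: (-11,0) -> (-4,0) [heading=0, move]
FD 8: (-4,0) -> (4,0) [heading=0, move]
Final: pos=(4,0), heading=0, 0 segment(s) drawn

Start position: (0, 0)
Final position: (4, 0)
Distance = 4; >= 1e-6 -> NOT closed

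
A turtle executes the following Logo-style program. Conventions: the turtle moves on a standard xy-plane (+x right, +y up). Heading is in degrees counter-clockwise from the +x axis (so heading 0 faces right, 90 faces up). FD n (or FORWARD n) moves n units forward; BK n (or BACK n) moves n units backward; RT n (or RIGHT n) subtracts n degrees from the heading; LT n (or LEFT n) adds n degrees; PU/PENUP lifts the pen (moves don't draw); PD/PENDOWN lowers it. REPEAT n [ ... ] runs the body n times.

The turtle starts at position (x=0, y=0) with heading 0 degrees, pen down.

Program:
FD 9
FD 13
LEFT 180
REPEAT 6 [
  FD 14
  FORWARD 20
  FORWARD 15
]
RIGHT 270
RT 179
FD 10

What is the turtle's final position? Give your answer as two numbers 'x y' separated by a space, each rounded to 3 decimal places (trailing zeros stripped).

Executing turtle program step by step:
Start: pos=(0,0), heading=0, pen down
FD 9: (0,0) -> (9,0) [heading=0, draw]
FD 13: (9,0) -> (22,0) [heading=0, draw]
LT 180: heading 0 -> 180
REPEAT 6 [
  -- iteration 1/6 --
  FD 14: (22,0) -> (8,0) [heading=180, draw]
  FD 20: (8,0) -> (-12,0) [heading=180, draw]
  FD 15: (-12,0) -> (-27,0) [heading=180, draw]
  -- iteration 2/6 --
  FD 14: (-27,0) -> (-41,0) [heading=180, draw]
  FD 20: (-41,0) -> (-61,0) [heading=180, draw]
  FD 15: (-61,0) -> (-76,0) [heading=180, draw]
  -- iteration 3/6 --
  FD 14: (-76,0) -> (-90,0) [heading=180, draw]
  FD 20: (-90,0) -> (-110,0) [heading=180, draw]
  FD 15: (-110,0) -> (-125,0) [heading=180, draw]
  -- iteration 4/6 --
  FD 14: (-125,0) -> (-139,0) [heading=180, draw]
  FD 20: (-139,0) -> (-159,0) [heading=180, draw]
  FD 15: (-159,0) -> (-174,0) [heading=180, draw]
  -- iteration 5/6 --
  FD 14: (-174,0) -> (-188,0) [heading=180, draw]
  FD 20: (-188,0) -> (-208,0) [heading=180, draw]
  FD 15: (-208,0) -> (-223,0) [heading=180, draw]
  -- iteration 6/6 --
  FD 14: (-223,0) -> (-237,0) [heading=180, draw]
  FD 20: (-237,0) -> (-257,0) [heading=180, draw]
  FD 15: (-257,0) -> (-272,0) [heading=180, draw]
]
RT 270: heading 180 -> 270
RT 179: heading 270 -> 91
FD 10: (-272,0) -> (-272.175,9.998) [heading=91, draw]
Final: pos=(-272.175,9.998), heading=91, 21 segment(s) drawn

Answer: -272.175 9.998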